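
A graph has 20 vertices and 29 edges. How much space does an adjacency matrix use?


Adjacency matrix: V x V grid of entries
Space = V^2 = 20^2 = 20 * 20 = 400


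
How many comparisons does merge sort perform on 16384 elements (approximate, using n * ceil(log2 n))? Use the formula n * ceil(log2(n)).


Recursion depth: ceil(log2(16384)) = 14
Each recursion level merges n = 16384 elements
Total = 16384 * 14 = 229376


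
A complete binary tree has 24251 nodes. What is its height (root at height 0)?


In a complete binary tree, level k holds nodes 2^k .. 2^(k+1)-1 (1-indexed).
Height = floor(log2(n)) = floor(log2(24251)) = 14
Check: 2^14 = 16384 <= 24251 < 32768 = 2^15


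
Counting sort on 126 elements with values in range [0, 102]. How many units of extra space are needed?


Output array size: 126 (to store sorted result)
Count array size: 103 (one slot per possible value, range 0 to 102)
Total extra space = 126 + 103 = 229


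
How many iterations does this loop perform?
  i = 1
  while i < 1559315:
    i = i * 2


The loop variable doubles each iteration:
i = 1 -> 2 -> 4 -> 8 -> 16 -> 32 -> 64 -> 128 -> 256 -> 512 -> 1024 -> 2048 -> 4096 -> 8192 -> 16384 -> 32768 -> 65536 -> 131072 -> 262144 -> 524288 -> 1048576 -> 2097152 (stop, 2097152 >= 1559315)
Number of doublings = ceil(log2(1559315)) = 21


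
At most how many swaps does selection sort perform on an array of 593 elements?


Each of the 592 passes places one element in its final position.
Pass 1: swap minimum into position 0
Pass 2: swap minimum of remaining into position 1
...
Pass 592: last two elements, one swap
Maximum swaps = 593 - 1 = 592


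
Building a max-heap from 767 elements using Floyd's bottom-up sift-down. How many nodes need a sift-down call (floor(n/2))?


In a heap of 767 elements (0-indexed array):
  Last element index: 766
  Parent of last element: floor((766 - 1) / 2) = 382
  Internal nodes: indices 0 to 382
  Count = floor(767/2) = 383


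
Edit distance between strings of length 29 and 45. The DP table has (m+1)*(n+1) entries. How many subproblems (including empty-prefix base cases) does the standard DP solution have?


The table includes base cases (empty prefixes).
Rows: (m+1) = 30
Columns: (n+1) = 46
Total = 30 * 46 = 1380


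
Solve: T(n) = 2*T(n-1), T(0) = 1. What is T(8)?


Unrolling:
T(8) = 2*T(7) = 2^2*T(6) = ... = 2^8*T(0)
= 2^8 * 1
= 256 * 1 = 256


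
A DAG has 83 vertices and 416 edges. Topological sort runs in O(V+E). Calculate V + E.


V = 83 (vertex processing)
E = 416 (edge processing)
V + E = 83 + 416 = 499


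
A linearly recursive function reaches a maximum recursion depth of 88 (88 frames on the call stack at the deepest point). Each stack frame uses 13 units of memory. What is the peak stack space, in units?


Maximum recursion depth = 88 frames
Memory per frame = 13 units
Total stack space = depth * frame_size
= 88 * 13 = 1144


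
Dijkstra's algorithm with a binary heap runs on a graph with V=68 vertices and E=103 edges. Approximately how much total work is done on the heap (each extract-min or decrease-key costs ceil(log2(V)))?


Dijkstra with a binary heap: each vertex is extracted once, each edge may relax once.
Each heap operation costs O(log V).
V + E = 68 + 103 = 171
ceil(log2(68)) = 7 (since 2^6 = 64 < 68 <= 128 = 2^7)
Total heap work = (V+E) * ceil(log2(V)) = 171 * 7 = 1197


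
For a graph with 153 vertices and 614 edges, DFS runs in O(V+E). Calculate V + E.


A full DFS traversal visits each vertex once and examines each edge once.
V = 153
E = 614
Sum = 153 + 614 = 767


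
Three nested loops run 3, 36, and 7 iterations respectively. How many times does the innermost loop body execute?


Loop 1 (outermost): 3 iterations
Loop 2 (middle): 36 iterations per outer
Loop 3 (innermost): 7 iterations per middle
Total = 3 * 36 * 7 = 756


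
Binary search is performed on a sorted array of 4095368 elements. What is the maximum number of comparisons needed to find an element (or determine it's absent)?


Binary search halves the search space each comparison:
  Step 1: search space = 4095368 -> 2047684
  Step 2: search space = 2047684 -> 1023842
  Step 3: search space = 1023842 -> 511921
  Step 4: search space = 511921 -> 255960
  Step 5: search space = 255960 -> 127980
  Step 6: search space = 127980 -> 63990
  Step 7: search space = 63990 -> 31995
  Step 8: search space = 31995 -> 15997
  Step 9: search space = 15997 -> 7998
  Step 10: search space = 7998 -> 3999
  Step 11: search space = 3999 -> 1999
  Step 12: search space = 1999 -> 999
  Step 13: search space = 999 -> 499
  Step 14: search space = 499 -> 249
  Step 15: search space = 249 -> 124
  Step 16: search space = 124 -> 62
  Step 17: search space = 62 -> 31
  Step 18: search space = 31 -> 15
  Step 19: search space = 15 -> 7
  Step 20: search space = 7 -> 3
  Step 21: search space = 3 -> 1
  Step 22: search space = 1 (final check)
Maximum comparisons = floor(log2(4095368)) + 1 = 21 + 1 = 22


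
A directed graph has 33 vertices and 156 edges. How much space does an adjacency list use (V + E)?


Adjacency list: one list head per vertex + one entry per edge
Vertex heads: 33
Edge entries: 156
Total = 33 + 156 = 189


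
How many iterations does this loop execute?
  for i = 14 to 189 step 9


The loop variable i takes values starting at 14 and increments by 9 each iteration.
Sequence: i = 14, 23, 32, 41, 50, 59, 68, 77, 86, ...
The upper bound 189 is inclusive, so the count is floor((last - first) / step) + 1:
floor((189 - 14) / 9) + 1 = floor(175/9) + 1 = 19 + 1 = 20


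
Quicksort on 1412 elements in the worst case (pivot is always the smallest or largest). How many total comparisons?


In the worst case, each partition step picks the worst pivot:
  Partition 1: 1411 comparisons (n-1 elements to compare)
  Partition 2: 1410 comparisons
  Partition 3: 1409 comparisons
  Partition 4: 1408 comparisons
  Partition 5: 1407 comparisons
  ...
  Last partition: 0 comparisons
Total = (n-1) + (n-2) + ... + 1 + 0 = n*(n-1)/2
= 1412*1411/2 = 996166


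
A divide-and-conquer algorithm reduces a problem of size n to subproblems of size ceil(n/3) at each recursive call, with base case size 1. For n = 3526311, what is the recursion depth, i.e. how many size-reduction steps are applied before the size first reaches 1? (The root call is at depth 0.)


Each step divides the size by 3 (rounding up); after k steps the size is ceil(n/3^k), which equals 1 exactly when 3^k >= n.
So the depth is the smallest k with 3^k >= 3526311, i.e. ceil(log_3(3526311)).
3^13 = 1594323 < 3526311 <= 4782969 = 3^14
Recursion depth = 14


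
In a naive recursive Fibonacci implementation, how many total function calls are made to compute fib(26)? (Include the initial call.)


Let C(m) = total calls to evaluate fib(m). Then C(0)=C(1)=1, and
C(m) = 1 + C(m-1) + C(m-2) for m >= 2.
Build the table (each entry = 1 + previous two):
  C(0) = 1
  C(1) = 1
  C(2) = 1 + 1 + 1 = 3
  C(3) = 1 + 3 + 1 = 5
  C(4) = 1 + 5 + 3 = 9
  C(5) = 1 + 9 + 5 = 15
  C(6) = 1 + 15 + 9 = 25
  C(7) = 1 + 25 + 15 = 41
  C(8) = 1 + 41 + 25 = 67
  C(9) = 1 + 67 + 41 = 109
  C(10) = 1 + 109 + 67 = 177
  C(11) = 1 + 177 + 109 = 287
  C(12) = 1 + 287 + 177 = 465
  C(13) = 1 + 465 + 287 = 753
  C(14) = 1 + 753 + 465 = 1219
  C(15) = 1 + 1219 + 753 = 1973
  C(16) = 1 + 1973 + 1219 = 3193
  C(17) = 1 + 3193 + 1973 = 5167
  C(18) = 1 + 5167 + 3193 = 8361
  C(19) = 1 + 8361 + 5167 = 13529
  C(20) = 1 + 13529 + 8361 = 21891
  C(21) = 1 + 21891 + 13529 = 35421
  C(22) = 1 + 35421 + 21891 = 57313
  C(23) = 1 + 57313 + 35421 = 92735
  C(24) = 1 + 92735 + 57313 = 150049
  C(25) = 1 + 150049 + 92735 = 242785
  C(26) = 1 + 242785 + 150049 = 392835
Total calls for fib(26) = 392835


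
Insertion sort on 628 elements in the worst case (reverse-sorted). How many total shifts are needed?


In the worst case (reverse-sorted), each element shifts past all previous:
  Element 1: 1 shifts
  Element 2: 2 shifts
  Element 3: 3 shifts
  Element 4: 4 shifts
  Element 5: 5 shifts
  ...
  Element 627: 627 shifts
Total = 1 + 2 + ... + 627
= 628*(628-1)/2 = 196878


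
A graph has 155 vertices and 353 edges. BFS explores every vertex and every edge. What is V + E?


A full BFS traversal dequeues each vertex once and examines each edge once.
Vertex visits: 155
Edge visits: 353
V + E = 155 + 353 = 508


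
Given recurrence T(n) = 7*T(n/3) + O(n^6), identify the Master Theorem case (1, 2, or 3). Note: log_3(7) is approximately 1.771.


Master Theorem parameters: a=7, b=3, c=6
log_b(a) = 1.771
Compare b^c with a: 3^6 = 729 > 7, so c > log_b(a).
Comparing c=6 vs log_b(a)=1.771:
6 > 1.771 => Case 3
Result: T(n) = O(n^6)
Master Theorem case = 3


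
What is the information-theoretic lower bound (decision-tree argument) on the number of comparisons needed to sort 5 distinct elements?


A binary decision tree of height h has at most 2^h leaves and needs at least n! of them, so h >= ceil(log2(n!)).
Compute 5! as a running product:
  x2 = 2, x3 = 6, x4 = 24, x5 = 120
5! = 120
Bracket between powers of 2:
  2^6 = 64 < 120 <= 128 = 2^7
So ceil(log2(5!)) = 7


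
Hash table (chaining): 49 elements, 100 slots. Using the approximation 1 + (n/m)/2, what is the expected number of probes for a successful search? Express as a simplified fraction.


Computing expected probes:
alpha = 49/100
= 1 + alpha/2
= 1 + 49/(2*100)
= (2*100 + 49) / (2*100)
= 249/200


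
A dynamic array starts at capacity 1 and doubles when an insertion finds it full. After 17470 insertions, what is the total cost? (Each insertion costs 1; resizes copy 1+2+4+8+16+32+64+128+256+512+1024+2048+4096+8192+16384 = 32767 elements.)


Insertion cost: 17470 (one per element)
Resizes occur just before inserting elements 2, 3, 5, 9, ...
Elements copied at each resize: 1 + 2 + 4 + 8 + 16 + 32 + 64 + 128 + 256 + 512 + 1024 + 2048 + 4096 + 8192 + 16384
Sum of copies = 32767 (geometric series: 2^k - 1)
Total = 17470 + 32767 = 50237


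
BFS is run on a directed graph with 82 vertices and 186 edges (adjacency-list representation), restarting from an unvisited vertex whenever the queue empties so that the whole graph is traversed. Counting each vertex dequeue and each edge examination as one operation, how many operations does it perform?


A full BFS traversal dequeues each vertex exactly once and examines each directed edge exactly once.
V = 82 (vertex processing cost)
E = 186 (edge examination cost)
Total operations proportional to V + E = 82 + 186 = 268


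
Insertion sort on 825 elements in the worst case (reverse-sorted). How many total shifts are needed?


In the worst case (reverse-sorted), each element shifts past all previous:
  Element 1: 1 shifts
  Element 2: 2 shifts
  Element 3: 3 shifts
  Element 4: 4 shifts
  Element 5: 5 shifts
  ...
  Element 824: 824 shifts
Total = 1 + 2 + ... + 824
= 825*(825-1)/2 = 339900


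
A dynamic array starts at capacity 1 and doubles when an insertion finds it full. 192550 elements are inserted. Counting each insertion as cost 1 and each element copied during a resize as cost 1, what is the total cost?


n = 192550
Insertion costs: 192550
Resizes copy 1, 2, 4, ... up to the largest power of 2 that is <= n-1 = 192549, i.e. 131072.
Copy costs = 1 + 2 + 4 + 8 + 16 + 32 + 64 + 128 + 256 + 512 + 1024 + 2048 + 4096 + 8192 + 16384 + 32768 + 65536 + 131072 = 262143
Total = 192550 + 262143 = 454693


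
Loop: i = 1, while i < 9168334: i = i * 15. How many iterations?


i multiplies by 15 each step:
i = 1 -> 15 -> 225 -> 3375 -> 50625 -> 759375 -> 11390625 (stop)
Iterations = ceil(log_15(9168334)) = 6


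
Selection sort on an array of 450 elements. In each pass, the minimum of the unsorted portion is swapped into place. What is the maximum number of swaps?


Selection sort performs one swap per pass:
  Pass 1: find min in positions 0 to 449, swap with position 0
  Pass 2: find min in positions 1 to 449, swap with position 1
  Pass 3: find min in positions 2 to 449, swap with position 2
  Pass 4: find min in positions 3 to 449, swap with position 3
  Pass 5: find min in positions 4 to 449, swap with position 4
  ... (444 more passes)
Total passes (and swaps) = n - 1 = 450 - 1 = 449


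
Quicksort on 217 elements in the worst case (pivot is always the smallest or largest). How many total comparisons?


In the worst case, each partition step picks the worst pivot:
  Partition 1: 216 comparisons (n-1 elements to compare)
  Partition 2: 215 comparisons
  Partition 3: 214 comparisons
  Partition 4: 213 comparisons
  Partition 5: 212 comparisons
  ...
  Last partition: 0 comparisons
Total = (n-1) + (n-2) + ... + 1 + 0 = n*(n-1)/2
= 217*216/2 = 23436


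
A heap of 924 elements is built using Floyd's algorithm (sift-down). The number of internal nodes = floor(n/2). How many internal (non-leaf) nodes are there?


Leaf nodes occupy roughly half the array.
Sift-down is called for each internal node, starting from the last one.
Internal nodes = floor(n/2) = floor(924/2) = 462


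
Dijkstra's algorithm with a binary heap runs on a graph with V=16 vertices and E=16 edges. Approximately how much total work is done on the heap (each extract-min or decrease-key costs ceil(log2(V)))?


Dijkstra with a binary heap: each vertex is extracted once, each edge may relax once.
Each heap operation costs O(log V).
V + E = 16 + 16 = 32
ceil(log2(16)) = 4 (since 2^3 = 8 < 16 <= 16 = 2^4)
Total heap work = (V+E) * ceil(log2(V)) = 32 * 4 = 128


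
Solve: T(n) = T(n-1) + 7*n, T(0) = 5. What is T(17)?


Expanding the recurrence:
T(17) = T(16) + 7*17
       = T(15) + 7*16 + 7*17
       ...
       = T(0) + 7*(1 + 2 + ... + 17)
       = 5 + 7 * 17*18/2
       = 5 + 7 * 153
       = 5 + 1071 = 1076


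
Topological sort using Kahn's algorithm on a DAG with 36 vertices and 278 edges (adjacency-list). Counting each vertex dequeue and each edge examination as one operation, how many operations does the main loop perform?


Kahn's algorithm:
  1. Compute in-degrees: O(V + E)
  2. Process queue: each vertex dequeued once (O(V))
     each edge examined once (O(E))
Total = V + E = 36 + 278 = 314


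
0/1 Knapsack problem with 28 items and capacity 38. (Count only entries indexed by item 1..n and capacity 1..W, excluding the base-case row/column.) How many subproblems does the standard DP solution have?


The DP table is indexed by (item, capacity).
Rows: 28 items
Columns: 38 capacity values (1 to W)
Total subproblems = 28 * 38 = 1064


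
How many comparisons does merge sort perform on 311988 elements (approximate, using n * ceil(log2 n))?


Recursion depth: ceil(log2(311988)) = 19
Each recursion level merges n = 311988 elements
Total = 311988 * 19 = 5927772


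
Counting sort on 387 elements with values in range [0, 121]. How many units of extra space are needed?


Output array size: 387 (to store sorted result)
Count array size: 122 (one slot per possible value, range 0 to 121)
Total extra space = 387 + 122 = 509


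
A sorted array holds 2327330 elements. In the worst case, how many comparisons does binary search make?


Halving sequence: 2327330 -> 1163665 -> 581832 -> 290916 -> 145458 -> 72729 -> 36364 -> 18182 -> 9091 -> 4545 -> 2272 -> 1136 -> 568 -> 284 -> 142 -> 71 -> 35 -> 17 -> 8 -> 4 -> 2 -> 1
Number of halvings = 21
Max comparisons = 21 + 1 = 22


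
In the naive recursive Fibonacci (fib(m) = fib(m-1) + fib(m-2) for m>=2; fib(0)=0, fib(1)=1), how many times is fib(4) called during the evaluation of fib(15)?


Let N(m) = number of times fib(m) is called while evaluating fib(15).
N(15) = 1 (the initial call).
N(14) = 1 (only fib(15) calls it).
For 1 <= m <= 13: fib(m) is called by fib(m+1) and fib(m+2), so
  N(m) = N(m+1) + N(m+2).
fib(0) is called only by fib(2), so N(0) = N(2).
Walk down from m=15:
  N(15)=1, N(14)=1, N(13)=2, N(12)=3, N(11)=5, N(10)=8, N(9)=13, N(8)=21, N(7)=34, N(6)=55, N(5)=89, N(4)=144
N(4) = 144


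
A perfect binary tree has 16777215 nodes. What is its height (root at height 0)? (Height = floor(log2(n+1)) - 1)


For a perfect binary tree of height h: n = 2^(h+1) - 1, so h = log2(n+1) - 1.
  n + 1 = 16777216 = 2^24
  log2(16777216) = 24
  height = 24 - 1 = 23


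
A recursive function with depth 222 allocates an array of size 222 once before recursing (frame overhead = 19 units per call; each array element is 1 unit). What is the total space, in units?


Array allocation: 222 units (allocated once)
Stack frames: 222 deep * 19 per frame = 4218 units
Total = 222 + 4218 = 4440


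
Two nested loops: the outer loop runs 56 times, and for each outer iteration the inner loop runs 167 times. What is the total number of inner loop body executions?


Outer loop: 56 iterations
Inner loop: 167 iterations per outer iteration
Total = 56 * 167 = 9352


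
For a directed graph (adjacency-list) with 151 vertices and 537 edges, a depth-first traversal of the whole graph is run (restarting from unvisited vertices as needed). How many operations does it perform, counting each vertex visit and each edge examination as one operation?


A full DFS traversal visits each vertex once and examines each edge once.
V = 151
E = 537
Sum = 151 + 537 = 688


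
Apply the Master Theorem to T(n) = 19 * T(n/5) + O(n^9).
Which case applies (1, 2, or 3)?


The Master Theorem: T(n) = a*T(n/b) + O(n^c)
  a = 19, b = 5, c = 9
log_b(a) = log_5(19) ~ 1.829
Compare b^c with a: 5^9 = 1953125 > 19, so c > log_b(a).
Since c > log_b(a), Case 3 applies.
T(n) = O(n^9)
Master Theorem case = 3


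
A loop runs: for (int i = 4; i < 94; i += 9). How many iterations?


Loop starts at i = 4, increments by 9, stops when i >= 94.
Number of iterations = ceil((94 - 4) / 9)
= ceil(90 / 9)
= 10


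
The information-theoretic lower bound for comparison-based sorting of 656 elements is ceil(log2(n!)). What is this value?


A binary decision tree of height h has at most 2^h leaves and needs at least n! of them, so h >= ceil(log2(n!)).
656! is far too large to multiply out, so use Stirling's series:
  ln(n!) ~ n ln n - n + (1/2) ln(2 pi n) + 1/(12n)  (error below 1/(360 n^3), negligible here)
  ln(656) = 6.4861608
  n ln n = 656 * 6.4861608 = 4254.9215
  (1/2) ln(2 pi * 656) = (1/2) ln(4121.7696) = 4.1620
  1/(12*656) = 0.0001
  ln(656!) ~ 4254.9215 - 656 + 4.1620 + 0.0001 = 3603.0836
Convert to base 2: log2(656!) = 3603.0836 / ln 2 = 3603.0836 / 0.69314718 = 5198.1508
ceil(5198.1508) = 5199


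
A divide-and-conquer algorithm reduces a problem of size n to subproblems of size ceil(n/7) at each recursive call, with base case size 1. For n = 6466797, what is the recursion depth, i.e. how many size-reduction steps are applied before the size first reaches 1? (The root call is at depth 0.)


Each step divides the size by 7 (rounding up); after k steps the size is ceil(n/7^k), which equals 1 exactly when 7^k >= n.
So the depth is the smallest k with 7^k >= 6466797, i.e. ceil(log_7(6466797)).
7^8 = 5764801 < 6466797 <= 40353607 = 7^9
Recursion depth = 9


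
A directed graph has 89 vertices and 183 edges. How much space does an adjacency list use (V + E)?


Adjacency list: one list head per vertex + one entry per edge
Vertex heads: 89
Edge entries: 183
Total = 89 + 183 = 272


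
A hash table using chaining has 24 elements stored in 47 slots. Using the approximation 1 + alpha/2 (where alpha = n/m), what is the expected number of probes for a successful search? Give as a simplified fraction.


Load factor alpha = n/m = 24/47
Expected probes = 1 + alpha/2 = 1 + 24/(2*47)
= 1 + 24/94
= 94/94 + 24/94
= 118/94
Simplify: 59/47


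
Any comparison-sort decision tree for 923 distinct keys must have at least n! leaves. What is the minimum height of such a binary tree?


A binary decision tree of height h has at most 2^h leaves and needs at least n! of them, so h >= ceil(log2(n!)).
923! is far too large to multiply out, so use Stirling's series:
  ln(n!) ~ n ln n - n + (1/2) ln(2 pi n) + 1/(12n)  (error below 1/(360 n^3), negligible here)
  ln(923) = 6.8276292
  n ln n = 923 * 6.8276292 = 6301.9018
  (1/2) ln(2 pi * 923) = (1/2) ln(5799.3800) = 4.3328
  1/(12*923) = 0.0001
  ln(923!) ~ 6301.9018 - 923 + 4.3328 + 0.0001 = 5383.2347
Convert to base 2: log2(923!) = 5383.2347 / ln 2 = 5383.2347 / 0.69314718 = 7766.3660
ceil(7766.3660) = 7767


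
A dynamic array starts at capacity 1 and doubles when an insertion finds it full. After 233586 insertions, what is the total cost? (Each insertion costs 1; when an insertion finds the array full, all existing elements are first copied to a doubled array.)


Insertion cost: 233586 (one per element)
Resizes occur just before inserting elements 2, 3, 5, 9, ...
Elements copied at each resize: 1 + 2 + 4 + 8 + 16 + 32 + 64 + 128 + 256 + 512 + 1024 + 2048 + 4096 + 8192 + 16384 + 32768 + 65536 + 131072
Sum of copies = 262143 (geometric series: 2^k - 1)
Total = 233586 + 262143 = 495729


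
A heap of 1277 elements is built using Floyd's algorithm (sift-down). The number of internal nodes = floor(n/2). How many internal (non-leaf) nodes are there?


Leaf nodes occupy roughly half the array.
Sift-down is called for each internal node, starting from the last one.
Internal nodes = floor(n/2) = floor(1277/2) = 638


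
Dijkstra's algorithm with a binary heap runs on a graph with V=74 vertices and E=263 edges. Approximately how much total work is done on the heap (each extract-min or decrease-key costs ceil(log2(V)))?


Dijkstra with a binary heap: each vertex is extracted once, each edge may relax once.
Each heap operation costs O(log V).
V + E = 74 + 263 = 337
ceil(log2(74)) = 7 (since 2^6 = 64 < 74 <= 128 = 2^7)
Total heap work = (V+E) * ceil(log2(V)) = 337 * 7 = 2359


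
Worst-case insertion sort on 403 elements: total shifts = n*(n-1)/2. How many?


Sum of shifts = 1 + 2 + 3 + ... + 402
= 403 * 402 / 2
= 162006 / 2
= 81003


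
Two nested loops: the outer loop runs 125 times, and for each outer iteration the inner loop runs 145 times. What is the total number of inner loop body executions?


Outer loop: 125 iterations
Inner loop: 145 iterations per outer iteration
Total = 125 * 145 = 18125


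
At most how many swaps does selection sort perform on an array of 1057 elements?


Each of the 1056 passes places one element in its final position.
Pass 1: swap minimum into position 0
Pass 2: swap minimum of remaining into position 1
...
Pass 1056: last two elements, one swap
Maximum swaps = 1057 - 1 = 1056


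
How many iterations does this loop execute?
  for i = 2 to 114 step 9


The loop variable i takes values starting at 2 and increments by 9 each iteration.
Sequence: i = 2, 11, 20, 29, 38, 47, 56, 65, 74, ...
The upper bound 114 is inclusive, so the count is floor((last - first) / step) + 1:
floor((114 - 2) / 9) + 1 = floor(112/9) + 1 = 12 + 1 = 13


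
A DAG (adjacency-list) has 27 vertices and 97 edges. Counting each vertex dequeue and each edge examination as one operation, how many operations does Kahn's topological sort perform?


V = 27 (vertex processing)
E = 97 (edge processing)
V + E = 27 + 97 = 124


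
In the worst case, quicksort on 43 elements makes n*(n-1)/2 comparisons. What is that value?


Sum of comparisons per partition:
42 + 41 + ... + 1 + 0
= 43 * (43 - 1) / 2
= 43 * 42 / 2
= 903


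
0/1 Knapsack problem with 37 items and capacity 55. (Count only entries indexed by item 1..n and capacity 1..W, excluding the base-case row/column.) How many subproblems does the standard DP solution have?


The DP table is indexed by (item, capacity).
Rows: 37 items
Columns: 55 capacity values (1 to W)
Total subproblems = 37 * 55 = 2035


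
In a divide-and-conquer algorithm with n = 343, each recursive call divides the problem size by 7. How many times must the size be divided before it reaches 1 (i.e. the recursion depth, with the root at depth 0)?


Number of divisions = log_7(343)
Sizes: 343 -> 49 -> 7 -> 1 (3 divisions)
Recursion depth = 3


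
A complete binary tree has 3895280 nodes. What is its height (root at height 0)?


In a complete binary tree, level k holds nodes 2^k .. 2^(k+1)-1 (1-indexed).
Height = floor(log2(n)) = floor(log2(3895280)) = 21
Check: 2^21 = 2097152 <= 3895280 < 4194304 = 2^22


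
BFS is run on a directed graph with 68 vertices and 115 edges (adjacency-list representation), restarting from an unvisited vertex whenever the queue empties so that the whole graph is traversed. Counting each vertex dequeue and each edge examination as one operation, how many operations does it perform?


A full BFS traversal dequeues each vertex exactly once and examines each directed edge exactly once.
V = 68 (vertex processing cost)
E = 115 (edge examination cost)
Total operations proportional to V + E = 68 + 115 = 183


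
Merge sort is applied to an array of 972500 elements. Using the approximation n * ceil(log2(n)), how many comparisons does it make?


Merge sort divides the array into halves recursively.
Number of levels = ceil(log2(972500)) = 20
At each level, approximately n = 972500 comparisons are needed for merging.
Total comparisons ~ n * ceil(log2(n)) = 972500 * 20 = 19450000


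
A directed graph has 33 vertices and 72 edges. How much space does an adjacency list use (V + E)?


Adjacency list: one list head per vertex + one entry per edge
Vertex heads: 33
Edge entries: 72
Total = 33 + 72 = 105


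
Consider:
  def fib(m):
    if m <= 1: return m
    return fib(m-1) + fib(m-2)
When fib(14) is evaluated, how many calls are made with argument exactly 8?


Let N(m) = number of times fib(m) is called while evaluating fib(14).
N(14) = 1 (the initial call).
N(13) = 1 (only fib(14) calls it).
For 1 <= m <= 12: fib(m) is called by fib(m+1) and fib(m+2), so
  N(m) = N(m+1) + N(m+2).
fib(0) is called only by fib(2), so N(0) = N(2).
Walk down from m=14:
  N(14)=1, N(13)=1, N(12)=2, N(11)=3, N(10)=5, N(9)=8, N(8)=13
N(8) = 13


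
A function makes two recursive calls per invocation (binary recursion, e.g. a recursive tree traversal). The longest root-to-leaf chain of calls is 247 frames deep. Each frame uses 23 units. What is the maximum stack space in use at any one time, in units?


Binary recursion: the two calls run one after the other, so only one root-to-leaf chain of frames is on the stack at a time.
Maximum depth (longest chain) = 247 frames
Each frame = 23 units
Max stack space = 247 * 23 = 5681


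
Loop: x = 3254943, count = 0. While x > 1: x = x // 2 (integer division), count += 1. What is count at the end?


The variable x halves each step:
x = 3254943 -> 1627471 -> 813735 -> 406867 -> 203433 -> 101716 -> 50858 -> 25429 -> 12714 -> 6357 -> 3178 -> 1589 -> 794 -> 397 -> 198 -> 99 -> 49 -> 24 -> 12 -> 6 -> 3 -> 1
Number of halvings = floor(log2(3254943)) = 21


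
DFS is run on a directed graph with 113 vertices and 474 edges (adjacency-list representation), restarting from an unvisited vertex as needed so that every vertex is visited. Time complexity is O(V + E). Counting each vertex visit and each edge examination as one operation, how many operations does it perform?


A full DFS traversal processes each vertex exactly once (push/pop on stack).
Each directed edge is examined once.
V = 113, E = 474
V + E = 587


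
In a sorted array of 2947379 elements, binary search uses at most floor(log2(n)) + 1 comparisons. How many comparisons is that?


Halving sequence: 2947379 -> 1473689 -> 736844 -> 368422 -> 184211 -> 92105 -> 46052 -> 23026 -> 11513 -> 5756 -> 2878 -> 1439 -> 719 -> 359 -> 179 -> 89 -> 44 -> 22 -> 11 -> 5 -> 2 -> 1
Number of halvings = 21
Max comparisons = 21 + 1 = 22


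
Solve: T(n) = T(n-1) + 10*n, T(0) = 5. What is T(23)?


Expanding the recurrence:
T(23) = T(22) + 10*23
       = T(21) + 10*22 + 10*23
       ...
       = T(0) + 10*(1 + 2 + ... + 23)
       = 5 + 10 * 23*24/2
       = 5 + 10 * 276
       = 5 + 2760 = 2765


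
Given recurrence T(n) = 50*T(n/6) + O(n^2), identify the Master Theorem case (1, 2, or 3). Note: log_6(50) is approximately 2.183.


Master Theorem parameters: a=50, b=6, c=2
log_b(a) = 2.183
Compare b^c with a: 6^2 = 36 < 50, so c < log_b(a).
Comparing c=2 vs log_b(a)=2.183:
2 < 2.183 => Case 1
Result: T(n) = O(n^(log_6 50)) ~ O(n^2.183)
Master Theorem case = 1


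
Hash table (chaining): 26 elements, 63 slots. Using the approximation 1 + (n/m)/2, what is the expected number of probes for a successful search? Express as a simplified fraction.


Computing expected probes:
alpha = 26/63
= 1 + alpha/2
= 1 + 26/(2*63)
= (2*63 + 26) / (2*63)
= 152/126 = 76/63


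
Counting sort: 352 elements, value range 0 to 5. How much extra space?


n = 352 (output array)
k = 6 (count array for 6 distinct values)
Extra space = 352 + 6 = 358


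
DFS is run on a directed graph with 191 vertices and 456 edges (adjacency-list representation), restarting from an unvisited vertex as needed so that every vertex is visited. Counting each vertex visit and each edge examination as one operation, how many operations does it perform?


A full DFS traversal processes each vertex exactly once (push/pop on stack).
Each directed edge is examined once.
V = 191, E = 456
V + E = 647


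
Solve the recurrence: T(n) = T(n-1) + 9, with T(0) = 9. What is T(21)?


Unrolling the recurrence:
T(21) = T(20) + 9
       = T(19) + 9 + 9
       = T(18) + 9*3
       ...
       = T(0) + 9*21
       = 9 + 189 = 198


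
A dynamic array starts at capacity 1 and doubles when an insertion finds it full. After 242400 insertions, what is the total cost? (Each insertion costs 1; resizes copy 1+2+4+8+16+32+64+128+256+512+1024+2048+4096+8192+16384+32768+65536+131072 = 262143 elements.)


Insertion cost: 242400 (one per element)
Resizes occur just before inserting elements 2, 3, 5, 9, ...
Elements copied at each resize: 1 + 2 + 4 + 8 + 16 + 32 + 64 + 128 + 256 + 512 + 1024 + 2048 + 4096 + 8192 + 16384 + 32768 + 65536 + 131072
Sum of copies = 262143 (geometric series: 2^k - 1)
Total = 242400 + 262143 = 504543


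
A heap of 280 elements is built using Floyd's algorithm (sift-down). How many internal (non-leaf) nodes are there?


Leaf nodes occupy roughly half the array.
Sift-down is called for each internal node, starting from the last one.
Internal nodes = floor(n/2) = floor(280/2) = 140


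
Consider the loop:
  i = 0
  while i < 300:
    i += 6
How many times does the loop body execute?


Starting at i = 0, each iteration adds 6.
Iterations until i >= 300:
  Iteration 1: i = 0 -> i = 6
  Iteration 2: i = 6 -> i = 12
  Iteration 3: i = 12 -> i = 18
  Iteration 4: i = 18 -> i = 24
  Iteration 5: i = 24 -> i = 30
  Iteration 6: i = 30 -> i = 36
  Iteration 7: i = 36 -> i = 42
  Iteration 8: i = 42 -> i = 48
  ... continuing ...
Total iterations = ceil(300/6) = 50


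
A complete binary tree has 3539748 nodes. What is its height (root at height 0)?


In a complete binary tree, level k holds nodes 2^k .. 2^(k+1)-1 (1-indexed).
Height = floor(log2(n)) = floor(log2(3539748)) = 21
Check: 2^21 = 2097152 <= 3539748 < 4194304 = 2^22


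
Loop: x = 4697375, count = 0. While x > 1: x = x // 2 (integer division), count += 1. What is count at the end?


The variable x halves each step:
x = 4697375 -> 2348687 -> 1174343 -> 587171 -> 293585 -> 146792 -> 73396 -> 36698 -> 18349 -> 9174 -> 4587 -> 2293 -> 1146 -> 573 -> 286 -> 143 -> 71 -> 35 -> 17 -> 8 -> 4 -> 2 -> 1
Number of halvings = floor(log2(4697375)) = 22


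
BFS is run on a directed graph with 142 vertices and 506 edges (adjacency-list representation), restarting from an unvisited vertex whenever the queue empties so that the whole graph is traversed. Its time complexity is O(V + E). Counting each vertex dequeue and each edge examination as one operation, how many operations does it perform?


A full BFS traversal dequeues each vertex exactly once and examines each directed edge exactly once.
V = 142 (vertex processing cost)
E = 506 (edge examination cost)
Total operations proportional to V + E = 142 + 506 = 648


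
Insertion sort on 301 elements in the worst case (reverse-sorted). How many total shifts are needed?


In the worst case (reverse-sorted), each element shifts past all previous:
  Element 1: 1 shifts
  Element 2: 2 shifts
  Element 3: 3 shifts
  Element 4: 4 shifts
  Element 5: 5 shifts
  ...
  Element 300: 300 shifts
Total = 1 + 2 + ... + 300
= 301*(301-1)/2 = 45150


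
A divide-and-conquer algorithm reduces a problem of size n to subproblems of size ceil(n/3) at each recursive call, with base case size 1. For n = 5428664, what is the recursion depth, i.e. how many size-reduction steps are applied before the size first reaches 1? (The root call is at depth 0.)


Each step divides the size by 3 (rounding up); after k steps the size is ceil(n/3^k), which equals 1 exactly when 3^k >= n.
So the depth is the smallest k with 3^k >= 5428664, i.e. ceil(log_3(5428664)).
3^14 = 4782969 < 5428664 <= 14348907 = 3^15
Recursion depth = 15


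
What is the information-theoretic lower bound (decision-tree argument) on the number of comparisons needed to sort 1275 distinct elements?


A binary decision tree of height h has at most 2^h leaves and needs at least n! of them, so h >= ceil(log2(n!)).
1275! is far too large to multiply out, so use Stirling's series:
  ln(n!) ~ n ln n - n + (1/2) ln(2 pi n) + 1/(12n)  (error below 1/(360 n^3), negligible here)
  ln(1275) = 7.1507015
  n ln n = 1275 * 7.1507015 = 9117.1444
  (1/2) ln(2 pi * 1275) = (1/2) ln(8011.0613) = 4.4943
  1/(12*1275) = 0.0001
  ln(1275!) ~ 9117.1444 - 1275 + 4.4943 + 0.0001 = 7846.6388
Convert to base 2: log2(1275!) = 7846.6388 / ln 2 = 7846.6388 / 0.69314718 = 11320.3069
ceil(11320.3069) = 11321


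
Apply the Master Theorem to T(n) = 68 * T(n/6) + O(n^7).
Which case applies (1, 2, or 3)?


The Master Theorem: T(n) = a*T(n/b) + O(n^c)
  a = 68, b = 6, c = 7
log_b(a) = log_6(68) ~ 2.355
Compare b^c with a: 6^7 = 279936 > 68, so c > log_b(a).
Since c > log_b(a), Case 3 applies.
T(n) = O(n^7)
Master Theorem case = 3


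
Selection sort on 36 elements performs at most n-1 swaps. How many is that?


Each of the 35 passes places one element in its final position.
Pass 1: swap minimum into position 0
Pass 2: swap minimum of remaining into position 1
...
Pass 35: last two elements, one swap
Maximum swaps = 36 - 1 = 35


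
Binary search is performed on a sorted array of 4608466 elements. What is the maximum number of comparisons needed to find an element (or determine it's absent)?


Binary search halves the search space each comparison:
  Step 1: search space = 4608466 -> 2304233
  Step 2: search space = 2304233 -> 1152116
  Step 3: search space = 1152116 -> 576058
  Step 4: search space = 576058 -> 288029
  Step 5: search space = 288029 -> 144014
  Step 6: search space = 144014 -> 72007
  Step 7: search space = 72007 -> 36003
  Step 8: search space = 36003 -> 18001
  Step 9: search space = 18001 -> 9000
  Step 10: search space = 9000 -> 4500
  Step 11: search space = 4500 -> 2250
  Step 12: search space = 2250 -> 1125
  Step 13: search space = 1125 -> 562
  Step 14: search space = 562 -> 281
  Step 15: search space = 281 -> 140
  Step 16: search space = 140 -> 70
  Step 17: search space = 70 -> 35
  Step 18: search space = 35 -> 17
  Step 19: search space = 17 -> 8
  Step 20: search space = 8 -> 4
  Step 21: search space = 4 -> 2
  Step 22: search space = 2 -> 1
  Step 23: search space = 1 (final check)
Maximum comparisons = floor(log2(4608466)) + 1 = 22 + 1 = 23


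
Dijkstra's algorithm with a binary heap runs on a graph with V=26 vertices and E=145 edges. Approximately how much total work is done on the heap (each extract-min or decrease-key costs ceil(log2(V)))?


Dijkstra with a binary heap: each vertex is extracted once, each edge may relax once.
Each heap operation costs O(log V).
V + E = 26 + 145 = 171
ceil(log2(26)) = 5 (since 2^4 = 16 < 26 <= 32 = 2^5)
Total heap work = (V+E) * ceil(log2(V)) = 171 * 5 = 855


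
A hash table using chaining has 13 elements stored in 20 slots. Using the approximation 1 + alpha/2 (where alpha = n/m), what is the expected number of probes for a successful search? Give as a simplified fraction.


Load factor alpha = n/m = 13/20
Expected probes = 1 + alpha/2 = 1 + 13/(2*20)
= 1 + 13/40
= 40/40 + 13/40
= 53/40


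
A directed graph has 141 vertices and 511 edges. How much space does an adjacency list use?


Adjacency list: one list head per vertex + one entry per edge
Vertex heads: 141
Edge entries: 511
Total = 141 + 511 = 652


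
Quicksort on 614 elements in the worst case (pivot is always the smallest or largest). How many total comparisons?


In the worst case, each partition step picks the worst pivot:
  Partition 1: 613 comparisons (n-1 elements to compare)
  Partition 2: 612 comparisons
  Partition 3: 611 comparisons
  Partition 4: 610 comparisons
  Partition 5: 609 comparisons
  ...
  Last partition: 0 comparisons
Total = (n-1) + (n-2) + ... + 1 + 0 = n*(n-1)/2
= 614*613/2 = 188191


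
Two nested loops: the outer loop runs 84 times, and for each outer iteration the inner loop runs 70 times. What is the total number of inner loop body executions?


Outer loop: 84 iterations
Inner loop: 70 iterations per outer iteration
Total = 84 * 70 = 5880


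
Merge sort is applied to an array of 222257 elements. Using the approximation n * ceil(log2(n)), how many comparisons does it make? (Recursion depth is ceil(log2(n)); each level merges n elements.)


Merge sort divides the array into halves recursively.
Number of levels = ceil(log2(222257)) = 18
At each level, approximately n = 222257 comparisons are needed for merging.
Total comparisons ~ n * ceil(log2(n)) = 222257 * 18 = 4000626


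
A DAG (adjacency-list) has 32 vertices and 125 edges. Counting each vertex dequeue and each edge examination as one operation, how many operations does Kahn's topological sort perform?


V = 32 (vertex processing)
E = 125 (edge processing)
V + E = 32 + 125 = 157


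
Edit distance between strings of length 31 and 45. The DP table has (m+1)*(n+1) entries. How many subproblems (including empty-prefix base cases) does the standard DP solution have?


The table includes base cases (empty prefixes).
Rows: (m+1) = 32
Columns: (n+1) = 46
Total = 32 * 46 = 1472


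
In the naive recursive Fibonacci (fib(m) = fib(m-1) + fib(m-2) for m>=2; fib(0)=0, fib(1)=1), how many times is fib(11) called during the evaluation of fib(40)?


Let N(m) = number of times fib(m) is called while evaluating fib(40).
N(40) = 1 (the initial call).
N(39) = 1 (only fib(40) calls it).
For 1 <= m <= 38: fib(m) is called by fib(m+1) and fib(m+2), so
  N(m) = N(m+1) + N(m+2).
fib(0) is called only by fib(2), so N(0) = N(2).
Walk down from m=40:
  N(40)=1, N(39)=1, N(38)=2, N(37)=3, N(36)=5, N(35)=8, N(34)=13, N(33)=21, N(32)=34, N(31)=55, N(30)=89, N(29)=144, N(28)=233, N(27)=377, N(26)=610, N(25)=987, N(24)=1597, N(23)=2584, N(22)=4181, N(21)=6765, N(20)=10946, N(19)=17711, N(18)=28657, N(17)=46368, N(16)=75025, N(15)=121393, N(14)=196418, N(13)=317811, N(12)=514229, N(11)=832040
N(11) = 832040


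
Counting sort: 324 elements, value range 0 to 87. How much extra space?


n = 324 (output array)
k = 88 (count array for 88 distinct values)
Extra space = 324 + 88 = 412


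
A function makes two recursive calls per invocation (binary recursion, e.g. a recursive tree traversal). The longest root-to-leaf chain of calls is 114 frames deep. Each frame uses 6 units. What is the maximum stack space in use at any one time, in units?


Binary recursion: the two calls run one after the other, so only one root-to-leaf chain of frames is on the stack at a time.
Maximum depth (longest chain) = 114 frames
Each frame = 6 units
Max stack space = 114 * 6 = 684


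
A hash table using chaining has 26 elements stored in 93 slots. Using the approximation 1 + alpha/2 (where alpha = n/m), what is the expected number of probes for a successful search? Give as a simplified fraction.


Load factor alpha = n/m = 26/93
Expected probes = 1 + alpha/2 = 1 + 26/(2*93)
= 1 + 26/186
= 186/186 + 26/186
= 212/186
Simplify: 106/93
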